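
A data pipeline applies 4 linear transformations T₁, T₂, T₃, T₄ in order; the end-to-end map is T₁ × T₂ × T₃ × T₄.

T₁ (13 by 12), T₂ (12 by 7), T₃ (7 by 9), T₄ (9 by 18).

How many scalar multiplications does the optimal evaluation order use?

Adjacent pairs: T₁T₂ = 13·12·7 = 1092; T₂T₃ = 12·7·9 = 756; T₃T₄ = 7·9·18 = 1134.
Length 3: T₁..T₃: k=1: 0+756+13·12·9=2160; k=2: 1092+0+13·7·9=1911 → min 1911 | T₂..T₄: k=2: 0+1134+12·7·18=2646; k=3: 756+0+12·9·18=2700 → min 2646.
Length 4: T₁..T₄: k=1: 0+2646+13·12·18=5454; k=2: 1092+1134+13·7·18=3864; k=3: 1911+0+13·9·18=4017 → min 3864.
Optimal order: ((T₁ × T₂) × (T₃ × T₄)) with cost 3864.

3864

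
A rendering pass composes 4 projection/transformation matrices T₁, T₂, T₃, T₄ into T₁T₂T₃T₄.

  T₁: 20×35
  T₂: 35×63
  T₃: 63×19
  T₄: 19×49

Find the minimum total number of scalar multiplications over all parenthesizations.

Adjacent pairs: T₁T₂ = 20·35·63 = 44100; T₂T₃ = 35·63·19 = 41895; T₃T₄ = 63·19·49 = 58653.
Length 3: T₁..T₃: k=1: 0+41895+20·35·19=55195; k=2: 44100+0+20·63·19=68040 → min 55195 | T₂..T₄: k=2: 0+58653+35·63·49=166698; k=3: 41895+0+35·19·49=74480 → min 74480.
Length 4: T₁..T₄: k=1: 0+74480+20·35·49=108780; k=2: 44100+58653+20·63·49=164493; k=3: 55195+0+20·19·49=73815 → min 73815.
Optimal order: ((T₁(T₂T₃))T₄) with cost 73815.

73815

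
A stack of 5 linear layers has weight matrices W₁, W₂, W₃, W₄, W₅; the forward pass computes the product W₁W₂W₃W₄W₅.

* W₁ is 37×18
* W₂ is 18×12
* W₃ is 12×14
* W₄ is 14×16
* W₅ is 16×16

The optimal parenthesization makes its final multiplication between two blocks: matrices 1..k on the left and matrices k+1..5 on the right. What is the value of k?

1

Adjacent pairs: W₁W₂ = 37·18·12 = 7992; W₂W₃ = 18·12·14 = 3024; W₃W₄ = 12·14·16 = 2688; W₄W₅ = 14·16·16 = 3584.
Length 3: W₁..W₃: k=1: 0+3024+37·18·14=12348; k=2: 7992+0+37·12·14=14208 → min 12348 | W₂..W₄: k=2: 0+2688+18·12·16=6144; k=3: 3024+0+18·14·16=7056 → min 6144 | W₃..W₅: k=3: 0+3584+12·14·16=6272; k=4: 2688+0+12·16·16=5760 → min 5760.
Length 4: W₁..W₄: k=1: 0+6144+37·18·16=16800; k=2: 7992+2688+37·12·16=17784; k=3: 12348+0+37·14·16=20636 → min 16800 | W₂..W₅: k=2: 0+5760+18·12·16=9216; k=3: 3024+3584+18·14·16=10640; k=4: 6144+0+18·16·16=10752 → min 9216.
Top-level splits: k=1: (W₁..W₁)·(W₂..W₅) → 0+9216+37·18·16 = 19872; k=2: (W₁..W₂)·(W₃..W₅) → 7992+5760+37·12·16 = 20856; k=3: (W₁..W₃)·(W₄..W₅) → 12348+3584+37·14·16 = 24220; k=4: (W₁..W₄)·(W₅..W₅) → 16800+0+37·16·16 = 26272.
Best split is after W₁, i.e. k = 1.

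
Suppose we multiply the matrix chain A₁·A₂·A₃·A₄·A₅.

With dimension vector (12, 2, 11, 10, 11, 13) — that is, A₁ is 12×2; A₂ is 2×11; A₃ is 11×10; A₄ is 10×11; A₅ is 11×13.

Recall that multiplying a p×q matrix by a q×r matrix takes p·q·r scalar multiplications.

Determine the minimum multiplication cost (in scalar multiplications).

1038

Adjacent pairs: A₁A₂ = 12·2·11 = 264; A₂A₃ = 2·11·10 = 220; A₃A₄ = 11·10·11 = 1210; A₄A₅ = 10·11·13 = 1430.
Length 3: A₁..A₃: k=1: 0+220+12·2·10=460; k=2: 264+0+12·11·10=1584 → min 460 | A₂..A₄: k=2: 0+1210+2·11·11=1452; k=3: 220+0+2·10·11=440 → min 440 | A₃..A₅: k=3: 0+1430+11·10·13=2860; k=4: 1210+0+11·11·13=2783 → min 2783.
Length 4: A₁..A₄: k=1: 0+440+12·2·11=704; k=2: 264+1210+12·11·11=2926; k=3: 460+0+12·10·11=1780 → min 704 | A₂..A₅: k=2: 0+2783+2·11·13=3069; k=3: 220+1430+2·10·13=1910; k=4: 440+0+2·11·13=726 → min 726.
Length 5: A₁..A₅: k=1: 0+726+12·2·13=1038; k=2: 264+2783+12·11·13=4763; k=3: 460+1430+12·10·13=3450; k=4: 704+0+12·11·13=2420 → min 1038.
Optimal order: (A₁·(((A₂·A₃)·A₄)·A₅)) with cost 1038.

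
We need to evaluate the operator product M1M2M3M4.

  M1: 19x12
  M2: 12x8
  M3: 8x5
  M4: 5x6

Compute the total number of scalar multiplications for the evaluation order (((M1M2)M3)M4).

(M1M2): 19×12 by 12×8 → 19×8, cost 19·12·8 = 1824
((M1M2)M3): 19×8 by 8×5 → 19×5, cost 19·8·5 = 760; cumulative 2584
(((M1M2)M3)M4): 19×5 by 5×6 → 19×6, cost 19·5·6 = 570; cumulative 3154
Total: 3154 scalar multiplications.

3154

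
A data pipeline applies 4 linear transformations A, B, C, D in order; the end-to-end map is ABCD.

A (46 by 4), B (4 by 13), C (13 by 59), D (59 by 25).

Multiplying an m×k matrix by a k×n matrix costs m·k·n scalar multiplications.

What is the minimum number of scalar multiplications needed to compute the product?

13568

Adjacent pairs: AB = 46·4·13 = 2392; BC = 4·13·59 = 3068; CD = 13·59·25 = 19175.
Length 3: A..C: k=1: 0+3068+46·4·59=13924; k=2: 2392+0+46·13·59=37674 → min 13924 | B..D: k=2: 0+19175+4·13·25=20475; k=3: 3068+0+4·59·25=8968 → min 8968.
Length 4: A..D: k=1: 0+8968+46·4·25=13568; k=2: 2392+19175+46·13·25=36517; k=3: 13924+0+46·59·25=81774 → min 13568.
Optimal order: (A((BC)D)) with cost 13568.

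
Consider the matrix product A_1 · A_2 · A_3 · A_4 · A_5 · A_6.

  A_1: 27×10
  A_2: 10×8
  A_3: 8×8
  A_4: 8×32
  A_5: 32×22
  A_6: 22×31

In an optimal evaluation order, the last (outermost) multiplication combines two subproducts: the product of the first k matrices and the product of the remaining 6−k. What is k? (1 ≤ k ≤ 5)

Adjacent pairs: A_1A_2 = 27·10·8 = 2160; A_2A_3 = 10·8·8 = 640; A_3A_4 = 8·8·32 = 2048; A_4A_5 = 8·32·22 = 5632; A_5A_6 = 32·22·31 = 21824.
Length 3: A_1..A_3: k=1: 0+640+27·10·8=2800; k=2: 2160+0+27·8·8=3888 → min 2800 | A_2..A_4: k=2: 0+2048+10·8·32=4608; k=3: 640+0+10·8·32=3200 → min 3200 | A_3..A_5: k=3: 0+5632+8·8·22=7040; k=4: 2048+0+8·32·22=7680 → min 7040 | A_4..A_6: k=4: 0+21824+8·32·31=29760; k=5: 5632+0+8·22·31=11088 → min 11088.
Length 4: A_1..A_4: k=1: 0+3200+27·10·32=11840; k=2: 2160+2048+27·8·32=11120; k=3: 2800+0+27·8·32=9712 → min 9712 | A_2..A_5: k=2: 0+7040+10·8·22=8800; k=3: 640+5632+10·8·22=8032; k=4: 3200+0+10·32·22=10240 → min 8032 | A_3..A_6: k=3: 0+11088+8·8·31=13072; k=4: 2048+21824+8·32·31=31808; k=5: 7040+0+8·22·31=12496 → min 12496.
Length 5: A_1..A_5: k=1: 0+8032+27·10·22=13972; k=2: 2160+7040+27·8·22=13952; k=3: 2800+5632+27·8·22=13184; k=4: 9712+0+27·32·22=28720 → min 13184 | A_2..A_6: k=2: 0+12496+10·8·31=14976; k=3: 640+11088+10·8·31=14208; k=4: 3200+21824+10·32·31=34944; k=5: 8032+0+10·22·31=14852 → min 14208.
Top-level splits: k=1: (A_1..A_1)·(A_2..A_6) → 0+14208+27·10·31 = 22578; k=2: (A_1..A_2)·(A_3..A_6) → 2160+12496+27·8·31 = 21352; k=3: (A_1..A_3)·(A_4..A_6) → 2800+11088+27·8·31 = 20584; k=4: (A_1..A_4)·(A_5..A_6) → 9712+21824+27·32·31 = 58320; k=5: (A_1..A_5)·(A_6..A_6) → 13184+0+27·22·31 = 31598.
Best split is after A_3, i.e. k = 3.

3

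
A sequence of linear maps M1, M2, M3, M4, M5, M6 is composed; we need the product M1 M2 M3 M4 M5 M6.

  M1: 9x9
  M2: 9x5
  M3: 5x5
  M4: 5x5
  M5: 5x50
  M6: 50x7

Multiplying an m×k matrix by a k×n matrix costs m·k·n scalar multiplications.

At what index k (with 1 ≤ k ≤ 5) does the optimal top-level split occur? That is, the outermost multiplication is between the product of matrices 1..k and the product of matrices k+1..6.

2

Adjacent pairs: M1M2 = 9·9·5 = 405; M2M3 = 9·5·5 = 225; M3M4 = 5·5·5 = 125; M4M5 = 5·5·50 = 1250; M5M6 = 5·50·7 = 1750.
Length 3: M1..M3: k=1: 0+225+9·9·5=630; k=2: 405+0+9·5·5=630 → min 630 | M2..M4: k=2: 0+125+9·5·5=350; k=3: 225+0+9·5·5=450 → min 350 | M3..M5: k=3: 0+1250+5·5·50=2500; k=4: 125+0+5·5·50=1375 → min 1375 | M4..M6: k=4: 0+1750+5·5·7=1925; k=5: 1250+0+5·50·7=3000 → min 1925.
Length 4: M1..M4: k=1: 0+350+9·9·5=755; k=2: 405+125+9·5·5=755; k=3: 630+0+9·5·5=855 → min 755 | M2..M5: k=2: 0+1375+9·5·50=3625; k=3: 225+1250+9·5·50=3725; k=4: 350+0+9·5·50=2600 → min 2600 | M3..M6: k=3: 0+1925+5·5·7=2100; k=4: 125+1750+5·5·7=2050; k=5: 1375+0+5·50·7=3125 → min 2050.
Length 5: M1..M5: k=1: 0+2600+9·9·50=6650; k=2: 405+1375+9·5·50=4030; k=3: 630+1250+9·5·50=4130; k=4: 755+0+9·5·50=3005 → min 3005 | M2..M6: k=2: 0+2050+9·5·7=2365; k=3: 225+1925+9·5·7=2465; k=4: 350+1750+9·5·7=2415; k=5: 2600+0+9·50·7=5750 → min 2365.
Top-level splits: k=1: (M1..M1)·(M2..M6) → 0+2365+9·9·7 = 2932; k=2: (M1..M2)·(M3..M6) → 405+2050+9·5·7 = 2770; k=3: (M1..M3)·(M4..M6) → 630+1925+9·5·7 = 2870; k=4: (M1..M4)·(M5..M6) → 755+1750+9·5·7 = 2820; k=5: (M1..M5)·(M6..M6) → 3005+0+9·50·7 = 6155.
Best split is after M2, i.e. k = 2.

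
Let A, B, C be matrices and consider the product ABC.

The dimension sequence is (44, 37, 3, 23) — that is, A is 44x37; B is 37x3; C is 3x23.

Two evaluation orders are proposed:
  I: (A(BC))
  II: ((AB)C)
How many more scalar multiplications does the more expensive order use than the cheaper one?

Order I = (A(BC)): (BC): 37×3 by 3×23 → 37×23, cost 37·3·23 = 2553; (A(BC)): 44×37 by 37×23 → 44×23, cost 44·37·23 = 37444; cumulative 39997. Total 39997.
Order II = ((AB)C): (AB): 44×37 by 37×3 → 44×3, cost 44·37·3 = 4884; ((AB)C): 44×3 by 3×23 → 44×23, cost 44·3·23 = 3036; cumulative 7920. Total 7920.
Difference: |39997 − 7920| = 32077.

32077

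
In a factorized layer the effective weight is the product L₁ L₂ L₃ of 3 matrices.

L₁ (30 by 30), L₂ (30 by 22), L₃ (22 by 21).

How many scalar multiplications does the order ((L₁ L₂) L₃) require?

(L₁ L₂): 30×30 by 30×22 → 30×22, cost 30·30·22 = 19800
((L₁ L₂) L₃): 30×22 by 22×21 → 30×21, cost 30·22·21 = 13860; cumulative 33660
Total: 33660 scalar multiplications.

33660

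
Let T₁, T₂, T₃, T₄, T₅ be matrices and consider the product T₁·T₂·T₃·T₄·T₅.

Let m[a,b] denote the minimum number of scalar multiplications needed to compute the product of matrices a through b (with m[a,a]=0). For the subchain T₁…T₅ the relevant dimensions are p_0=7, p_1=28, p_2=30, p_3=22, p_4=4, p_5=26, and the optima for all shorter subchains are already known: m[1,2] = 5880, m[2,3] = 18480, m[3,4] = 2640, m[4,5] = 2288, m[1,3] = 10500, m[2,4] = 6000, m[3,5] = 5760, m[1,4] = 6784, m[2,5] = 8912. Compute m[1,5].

m[1,5] = min over k∈[1,4] of m[1,k]+m[k+1,5]+p_{0}·p_k·p_{5}.
k=1: 0 + 8912 + 7·28·26 = 14008; k=2: 5880 + 5760 + 7·30·26 = 17100; k=3: 10500 + 2288 + 7·22·26 = 16792; k=4: 6784 + 0 + 7·4·26 = 7512.
Minimum: 7512 at k=4.

7512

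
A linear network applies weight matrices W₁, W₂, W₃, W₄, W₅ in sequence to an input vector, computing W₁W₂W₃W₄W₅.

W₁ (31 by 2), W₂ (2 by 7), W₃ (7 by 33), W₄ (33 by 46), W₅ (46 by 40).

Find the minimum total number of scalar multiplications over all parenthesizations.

9658

Adjacent pairs: W₁W₂ = 31·2·7 = 434; W₂W₃ = 2·7·33 = 462; W₃W₄ = 7·33·46 = 10626; W₄W₅ = 33·46·40 = 60720.
Length 3: W₁..W₃: k=1: 0+462+31·2·33=2508; k=2: 434+0+31·7·33=7595 → min 2508 | W₂..W₄: k=2: 0+10626+2·7·46=11270; k=3: 462+0+2·33·46=3498 → min 3498 | W₃..W₅: k=3: 0+60720+7·33·40=69960; k=4: 10626+0+7·46·40=23506 → min 23506.
Length 4: W₁..W₄: k=1: 0+3498+31·2·46=6350; k=2: 434+10626+31·7·46=21042; k=3: 2508+0+31·33·46=49566 → min 6350 | W₂..W₅: k=2: 0+23506+2·7·40=24066; k=3: 462+60720+2·33·40=63822; k=4: 3498+0+2·46·40=7178 → min 7178.
Length 5: W₁..W₅: k=1: 0+7178+31·2·40=9658; k=2: 434+23506+31·7·40=32620; k=3: 2508+60720+31·33·40=104148; k=4: 6350+0+31·46·40=63390 → min 9658.
Optimal order: (W₁(((W₂W₃)W₄)W₅)) with cost 9658.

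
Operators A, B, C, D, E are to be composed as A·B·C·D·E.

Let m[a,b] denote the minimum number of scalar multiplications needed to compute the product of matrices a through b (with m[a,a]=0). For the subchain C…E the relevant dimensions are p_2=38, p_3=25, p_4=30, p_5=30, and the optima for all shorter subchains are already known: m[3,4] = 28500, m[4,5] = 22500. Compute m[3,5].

51000

m[3,5] = min over k∈[3,4] of m[3,k]+m[k+1,5]+p_{2}·p_k·p_{5}.
k=3: 0 + 22500 + 38·25·30 = 51000; k=4: 28500 + 0 + 38·30·30 = 62700.
Minimum: 51000 at k=3.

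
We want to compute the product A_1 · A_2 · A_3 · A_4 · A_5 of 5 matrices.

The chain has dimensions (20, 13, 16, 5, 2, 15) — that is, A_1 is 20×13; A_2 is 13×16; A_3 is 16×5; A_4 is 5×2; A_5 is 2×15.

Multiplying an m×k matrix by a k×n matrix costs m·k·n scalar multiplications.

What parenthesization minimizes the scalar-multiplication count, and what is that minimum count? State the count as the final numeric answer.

Adjacent pairs: A_1A_2 = 20·13·16 = 4160; A_2A_3 = 13·16·5 = 1040; A_3A_4 = 16·5·2 = 160; A_4A_5 = 5·2·15 = 150.
Length 3: A_1..A_3: k=1: 0+1040+20·13·5=2340; k=2: 4160+0+20·16·5=5760 → min 2340 | A_2..A_4: k=2: 0+160+13·16·2=576; k=3: 1040+0+13·5·2=1170 → min 576 | A_3..A_5: k=3: 0+150+16·5·15=1350; k=4: 160+0+16·2·15=640 → min 640.
Length 4: A_1..A_4: k=1: 0+576+20·13·2=1096; k=2: 4160+160+20·16·2=4960; k=3: 2340+0+20·5·2=2540 → min 1096 | A_2..A_5: k=2: 0+640+13·16·15=3760; k=3: 1040+150+13·5·15=2165; k=4: 576+0+13·2·15=966 → min 966.
Length 5: A_1..A_5: k=1: 0+966+20·13·15=4866; k=2: 4160+640+20·16·15=9600; k=3: 2340+150+20·5·15=3990; k=4: 1096+0+20·2·15=1696 → min 1696.
Optimal parenthesization: ((A_1 · (A_2 · (A_3 · A_4))) · A_5) with cost 1696.

1696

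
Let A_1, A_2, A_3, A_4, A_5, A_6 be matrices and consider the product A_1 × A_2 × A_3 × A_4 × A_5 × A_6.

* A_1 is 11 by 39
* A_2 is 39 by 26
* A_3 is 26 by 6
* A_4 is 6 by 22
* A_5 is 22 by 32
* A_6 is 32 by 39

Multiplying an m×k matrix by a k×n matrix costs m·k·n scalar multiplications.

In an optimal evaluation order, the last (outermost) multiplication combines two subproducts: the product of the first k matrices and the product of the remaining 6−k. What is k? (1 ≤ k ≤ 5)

Adjacent pairs: A_1A_2 = 11·39·26 = 11154; A_2A_3 = 39·26·6 = 6084; A_3A_4 = 26·6·22 = 3432; A_4A_5 = 6·22·32 = 4224; A_5A_6 = 22·32·39 = 27456.
Length 3: A_1..A_3: k=1: 0+6084+11·39·6=8658; k=2: 11154+0+11·26·6=12870 → min 8658 | A_2..A_4: k=2: 0+3432+39·26·22=25740; k=3: 6084+0+39·6·22=11232 → min 11232 | A_3..A_5: k=3: 0+4224+26·6·32=9216; k=4: 3432+0+26·22·32=21736 → min 9216 | A_4..A_6: k=4: 0+27456+6·22·39=32604; k=5: 4224+0+6·32·39=11712 → min 11712.
Length 4: A_1..A_4: k=1: 0+11232+11·39·22=20670; k=2: 11154+3432+11·26·22=20878; k=3: 8658+0+11·6·22=10110 → min 10110 | A_2..A_5: k=2: 0+9216+39·26·32=41664; k=3: 6084+4224+39·6·32=17796; k=4: 11232+0+39·22·32=38688 → min 17796 | A_3..A_6: k=3: 0+11712+26·6·39=17796; k=4: 3432+27456+26·22·39=53196; k=5: 9216+0+26·32·39=41664 → min 17796.
Length 5: A_1..A_5: k=1: 0+17796+11·39·32=31524; k=2: 11154+9216+11·26·32=29522; k=3: 8658+4224+11·6·32=14994; k=4: 10110+0+11·22·32=17854 → min 14994 | A_2..A_6: k=2: 0+17796+39·26·39=57342; k=3: 6084+11712+39·6·39=26922; k=4: 11232+27456+39·22·39=72150; k=5: 17796+0+39·32·39=66468 → min 26922.
Top-level splits: k=1: (A_1..A_1)·(A_2..A_6) → 0+26922+11·39·39 = 43653; k=2: (A_1..A_2)·(A_3..A_6) → 11154+17796+11·26·39 = 40104; k=3: (A_1..A_3)·(A_4..A_6) → 8658+11712+11·6·39 = 22944; k=4: (A_1..A_4)·(A_5..A_6) → 10110+27456+11·22·39 = 47004; k=5: (A_1..A_5)·(A_6..A_6) → 14994+0+11·32·39 = 28722.
Best split is after A_3, i.e. k = 3.

3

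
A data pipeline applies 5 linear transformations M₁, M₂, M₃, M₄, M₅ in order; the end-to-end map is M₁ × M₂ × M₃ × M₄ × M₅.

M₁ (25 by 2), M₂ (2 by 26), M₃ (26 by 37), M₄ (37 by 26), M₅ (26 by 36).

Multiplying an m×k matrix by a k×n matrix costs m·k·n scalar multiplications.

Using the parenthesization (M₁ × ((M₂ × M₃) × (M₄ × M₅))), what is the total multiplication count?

41020

(M₂ × M₃): 2×26 by 26×37 → 2×37, cost 2·26·37 = 1924
(M₄ × M₅): 37×26 by 26×36 → 37×36, cost 37·26·36 = 34632
((M₂ × M₃) × (M₄ × M₅)): 2×37 by 37×36 → 2×36, cost 2·37·36 = 2664; cumulative 39220
(M₁ × ((M₂ × M₃) × (M₄ × M₅))): 25×2 by 2×36 → 25×36, cost 25·2·36 = 1800; cumulative 41020
Total: 41020 scalar multiplications.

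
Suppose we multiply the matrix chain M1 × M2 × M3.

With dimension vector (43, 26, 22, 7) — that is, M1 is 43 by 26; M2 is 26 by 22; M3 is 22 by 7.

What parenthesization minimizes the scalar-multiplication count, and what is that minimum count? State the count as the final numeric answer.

11830

(M1 × (M2 × M3)): cost 11830.
((M1 × M2) × M3): cost 31218.
Optimal: (M1 × (M2 × M3)) with cost 11830.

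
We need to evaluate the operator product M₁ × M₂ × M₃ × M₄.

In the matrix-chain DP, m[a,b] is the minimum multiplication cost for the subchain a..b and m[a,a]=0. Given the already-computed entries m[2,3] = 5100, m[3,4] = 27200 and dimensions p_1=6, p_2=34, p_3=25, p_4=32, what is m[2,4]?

9900

m[2,4] = min over k∈[2,3] of m[2,k]+m[k+1,4]+p_{1}·p_k·p_{4}.
k=2: 0 + 27200 + 6·34·32 = 33728; k=3: 5100 + 0 + 6·25·32 = 9900.
Minimum: 9900 at k=3.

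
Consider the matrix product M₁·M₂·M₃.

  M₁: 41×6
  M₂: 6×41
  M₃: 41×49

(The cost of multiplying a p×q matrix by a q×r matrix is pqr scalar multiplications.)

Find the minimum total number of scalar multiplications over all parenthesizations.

24108

Order (M₁·(M₂·M₃)): (M₂·M₃): 6×41 by 41×49 → 6×49, cost 6·41·49 = 12054; (M₁·(M₂·M₃)): 41×6 by 6×49 → 41×49, cost 41·6·49 = 12054; cumulative 24108. Total 24108.
Order ((M₁·M₂)·M₃): (M₁·M₂): 41×6 by 6×41 → 41×41, cost 41·6·41 = 10086; ((M₁·M₂)·M₃): 41×41 by 41×49 → 41×49, cost 41·41·49 = 82369; cumulative 92455. Total 92455.
Minimum: 24108.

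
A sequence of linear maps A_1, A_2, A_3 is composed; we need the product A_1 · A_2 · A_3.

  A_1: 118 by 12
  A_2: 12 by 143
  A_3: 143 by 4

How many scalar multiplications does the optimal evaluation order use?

Order (A_1 · (A_2 · A_3)): (A_2 · A_3): 12×143 by 143×4 → 12×4, cost 12·143·4 = 6864; (A_1 · (A_2 · A_3)): 118×12 by 12×4 → 118×4, cost 118·12·4 = 5664; cumulative 12528. Total 12528.
Order ((A_1 · A_2) · A_3): (A_1 · A_2): 118×12 by 12×143 → 118×143, cost 118·12·143 = 202488; ((A_1 · A_2) · A_3): 118×143 by 143×4 → 118×4, cost 118·143·4 = 67496; cumulative 269984. Total 269984.
Minimum: 12528.

12528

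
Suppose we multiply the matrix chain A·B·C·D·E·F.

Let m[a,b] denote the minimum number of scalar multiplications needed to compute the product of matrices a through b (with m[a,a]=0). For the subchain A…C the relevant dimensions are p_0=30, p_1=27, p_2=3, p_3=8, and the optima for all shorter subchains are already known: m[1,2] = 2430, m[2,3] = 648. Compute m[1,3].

3150

m[1,3] = min over k∈[1,2] of m[1,k]+m[k+1,3]+p_{0}·p_k·p_{3}.
k=1: 0 + 648 + 30·27·8 = 7128; k=2: 2430 + 0 + 30·3·8 = 3150.
Minimum: 3150 at k=2.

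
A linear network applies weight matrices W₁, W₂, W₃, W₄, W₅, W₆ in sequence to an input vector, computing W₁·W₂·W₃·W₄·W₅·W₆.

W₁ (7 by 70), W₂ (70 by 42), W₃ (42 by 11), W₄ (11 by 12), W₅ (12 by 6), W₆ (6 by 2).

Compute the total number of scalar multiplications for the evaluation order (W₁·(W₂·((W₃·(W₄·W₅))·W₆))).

10928

(W₄·W₅): 11×12 by 12×6 → 11×6, cost 11·12·6 = 792
(W₃·(W₄·W₅)): 42×11 by 11×6 → 42×6, cost 42·11·6 = 2772; cumulative 3564
((W₃·(W₄·W₅))·W₆): 42×6 by 6×2 → 42×2, cost 42·6·2 = 504; cumulative 4068
(W₂·((W₃·(W₄·W₅))·W₆)): 70×42 by 42×2 → 70×2, cost 70·42·2 = 5880; cumulative 9948
(W₁·(W₂·((W₃·(W₄·W₅))·W₆))): 7×70 by 70×2 → 7×2, cost 7·70·2 = 980; cumulative 10928
Total: 10928 scalar multiplications.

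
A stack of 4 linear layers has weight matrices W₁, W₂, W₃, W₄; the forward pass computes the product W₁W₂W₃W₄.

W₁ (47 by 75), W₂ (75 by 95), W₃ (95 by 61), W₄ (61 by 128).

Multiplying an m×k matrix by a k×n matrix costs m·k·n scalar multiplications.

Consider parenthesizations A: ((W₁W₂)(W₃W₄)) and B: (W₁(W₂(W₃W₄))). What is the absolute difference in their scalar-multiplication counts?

456805

Order A = ((W₁W₂)(W₃W₄)): (W₁W₂): 47×75 by 75×95 → 47×95, cost 47·75·95 = 334875; (W₃W₄): 95×61 by 61×128 → 95×128, cost 95·61·128 = 741760; ((W₁W₂)(W₃W₄)): 47×95 by 95×128 → 47×128, cost 47·95·128 = 571520; cumulative 1648155. Total 1648155.
Order B = (W₁(W₂(W₃W₄))): (W₃W₄): 95×61 by 61×128 → 95×128, cost 95·61·128 = 741760; (W₂(W₃W₄)): 75×95 by 95×128 → 75×128, cost 75·95·128 = 912000; cumulative 1653760; (W₁(W₂(W₃W₄))): 47×75 by 75×128 → 47×128, cost 47·75·128 = 451200; cumulative 2104960. Total 2104960.
Difference: |1648155 − 2104960| = 456805.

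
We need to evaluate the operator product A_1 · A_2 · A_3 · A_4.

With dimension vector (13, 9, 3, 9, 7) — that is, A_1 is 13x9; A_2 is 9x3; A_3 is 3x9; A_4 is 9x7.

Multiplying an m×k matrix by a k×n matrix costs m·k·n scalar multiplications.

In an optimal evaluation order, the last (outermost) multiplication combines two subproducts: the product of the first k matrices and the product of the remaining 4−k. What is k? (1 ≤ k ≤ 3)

Adjacent pairs: A_1A_2 = 13·9·3 = 351; A_2A_3 = 9·3·9 = 243; A_3A_4 = 3·9·7 = 189.
Length 3: A_1..A_3: k=1: 0+243+13·9·9=1296; k=2: 351+0+13·3·9=702 → min 702 | A_2..A_4: k=2: 0+189+9·3·7=378; k=3: 243+0+9·9·7=810 → min 378.
Top-level splits: k=1: (A_1..A_1)·(A_2..A_4) → 0+378+13·9·7 = 1197; k=2: (A_1..A_2)·(A_3..A_4) → 351+189+13·3·7 = 813; k=3: (A_1..A_3)·(A_4..A_4) → 702+0+13·9·7 = 1521.
Best split is after A_2, i.e. k = 2.

2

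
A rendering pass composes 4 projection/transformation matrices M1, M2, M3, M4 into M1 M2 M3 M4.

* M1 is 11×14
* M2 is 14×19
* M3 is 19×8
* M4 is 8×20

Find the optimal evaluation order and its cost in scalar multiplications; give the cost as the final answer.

Adjacent pairs: M1M2 = 11·14·19 = 2926; M2M3 = 14·19·8 = 2128; M3M4 = 19·8·20 = 3040.
Length 3: M1..M3: k=1: 0+2128+11·14·8=3360; k=2: 2926+0+11·19·8=4598 → min 3360 | M2..M4: k=2: 0+3040+14·19·20=8360; k=3: 2128+0+14·8·20=4368 → min 4368.
Length 4: M1..M4: k=1: 0+4368+11·14·20=7448; k=2: 2926+3040+11·19·20=10146; k=3: 3360+0+11·8·20=5120 → min 5120.
Optimal parenthesization: ((M1 (M2 M3)) M4) with cost 5120.

5120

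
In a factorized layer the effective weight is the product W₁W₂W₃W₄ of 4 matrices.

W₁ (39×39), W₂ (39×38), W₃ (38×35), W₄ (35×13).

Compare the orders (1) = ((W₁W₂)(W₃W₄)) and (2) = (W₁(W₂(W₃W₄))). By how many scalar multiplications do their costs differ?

38025

Order (1) = ((W₁W₂)(W₃W₄)): (W₁W₂): 39×39 by 39×38 → 39×38, cost 39·39·38 = 57798; (W₃W₄): 38×35 by 35×13 → 38×13, cost 38·35·13 = 17290; ((W₁W₂)(W₃W₄)): 39×38 by 38×13 → 39×13, cost 39·38·13 = 19266; cumulative 94354. Total 94354.
Order (2) = (W₁(W₂(W₃W₄))): (W₃W₄): 38×35 by 35×13 → 38×13, cost 38·35·13 = 17290; (W₂(W₃W₄)): 39×38 by 38×13 → 39×13, cost 39·38·13 = 19266; cumulative 36556; (W₁(W₂(W₃W₄))): 39×39 by 39×13 → 39×13, cost 39·39·13 = 19773; cumulative 56329. Total 56329.
Difference: |94354 − 56329| = 38025.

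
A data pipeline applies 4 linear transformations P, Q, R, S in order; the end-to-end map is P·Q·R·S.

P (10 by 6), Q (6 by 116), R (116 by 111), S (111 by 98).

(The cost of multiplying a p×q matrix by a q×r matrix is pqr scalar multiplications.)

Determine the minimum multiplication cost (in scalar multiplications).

Adjacent pairs: PQ = 10·6·116 = 6960; QR = 6·116·111 = 77256; RS = 116·111·98 = 1261848.
Length 3: P..R: k=1: 0+77256+10·6·111=83916; k=2: 6960+0+10·116·111=135720 → min 83916 | Q..S: k=2: 0+1261848+6·116·98=1330056; k=3: 77256+0+6·111·98=142524 → min 142524.
Length 4: P..S: k=1: 0+142524+10·6·98=148404; k=2: 6960+1261848+10·116·98=1382488; k=3: 83916+0+10·111·98=192696 → min 148404.
Optimal order: (P·((Q·R)·S)) with cost 148404.

148404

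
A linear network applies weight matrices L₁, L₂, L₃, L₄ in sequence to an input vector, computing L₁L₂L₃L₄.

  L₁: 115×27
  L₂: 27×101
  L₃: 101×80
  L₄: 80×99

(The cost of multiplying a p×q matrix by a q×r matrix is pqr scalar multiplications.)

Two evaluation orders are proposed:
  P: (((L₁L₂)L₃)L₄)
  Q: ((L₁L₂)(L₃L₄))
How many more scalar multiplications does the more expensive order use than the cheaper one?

109805

Order P = (((L₁L₂)L₃)L₄): (L₁L₂): 115×27 by 27×101 → 115×101, cost 115·27·101 = 313605; ((L₁L₂)L₃): 115×101 by 101×80 → 115×80, cost 115·101·80 = 929200; cumulative 1242805; (((L₁L₂)L₃)L₄): 115×80 by 80×99 → 115×99, cost 115·80·99 = 910800; cumulative 2153605. Total 2153605.
Order Q = ((L₁L₂)(L₃L₄)): (L₁L₂): 115×27 by 27×101 → 115×101, cost 115·27·101 = 313605; (L₃L₄): 101×80 by 80×99 → 101×99, cost 101·80·99 = 799920; ((L₁L₂)(L₃L₄)): 115×101 by 101×99 → 115×99, cost 115·101·99 = 1149885; cumulative 2263410. Total 2263410.
Difference: |2153605 − 2263410| = 109805.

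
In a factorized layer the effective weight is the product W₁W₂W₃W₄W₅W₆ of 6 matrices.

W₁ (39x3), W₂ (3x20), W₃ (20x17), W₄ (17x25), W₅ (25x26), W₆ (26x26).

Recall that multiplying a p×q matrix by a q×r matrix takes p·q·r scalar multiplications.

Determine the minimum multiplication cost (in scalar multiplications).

Adjacent pairs: W₁W₂ = 39·3·20 = 2340; W₂W₃ = 3·20·17 = 1020; W₃W₄ = 20·17·25 = 8500; W₄W₅ = 17·25·26 = 11050; W₅W₆ = 25·26·26 = 16900.
Length 3: W₁..W₃: k=1: 0+1020+39·3·17=3009; k=2: 2340+0+39·20·17=15600 → min 3009 | W₂..W₄: k=2: 0+8500+3·20·25=10000; k=3: 1020+0+3·17·25=2295 → min 2295 | W₃..W₅: k=3: 0+11050+20·17·26=19890; k=4: 8500+0+20·25·26=21500 → min 19890 | W₄..W₆: k=4: 0+16900+17·25·26=27950; k=5: 11050+0+17·26·26=22542 → min 22542.
Length 4: W₁..W₄: k=1: 0+2295+39·3·25=5220; k=2: 2340+8500+39·20·25=30340; k=3: 3009+0+39·17·25=19584 → min 5220 | W₂..W₅: k=2: 0+19890+3·20·26=21450; k=3: 1020+11050+3·17·26=13396; k=4: 2295+0+3·25·26=4245 → min 4245 | W₃..W₆: k=3: 0+22542+20·17·26=31382; k=4: 8500+16900+20·25·26=38400; k=5: 19890+0+20·26·26=33410 → min 31382.
Length 5: W₁..W₅: k=1: 0+4245+39·3·26=7287; k=2: 2340+19890+39·20·26=42510; k=3: 3009+11050+39·17·26=31297; k=4: 5220+0+39·25·26=30570 → min 7287 | W₂..W₆: k=2: 0+31382+3·20·26=32942; k=3: 1020+22542+3·17·26=24888; k=4: 2295+16900+3·25·26=21145; k=5: 4245+0+3·26·26=6273 → min 6273.
Length 6: W₁..W₆: k=1: 0+6273+39·3·26=9315; k=2: 2340+31382+39·20·26=54002; k=3: 3009+22542+39·17·26=42789; k=4: 5220+16900+39·25·26=47470; k=5: 7287+0+39·26·26=33651 → min 9315.
Optimal order: (W₁((((W₂W₃)W₄)W₅)W₆)) with cost 9315.

9315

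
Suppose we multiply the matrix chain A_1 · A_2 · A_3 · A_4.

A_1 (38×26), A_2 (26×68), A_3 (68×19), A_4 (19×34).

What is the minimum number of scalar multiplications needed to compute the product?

Adjacent pairs: A_1A_2 = 38·26·68 = 67184; A_2A_3 = 26·68·19 = 33592; A_3A_4 = 68·19·34 = 43928.
Length 3: A_1..A_3: k=1: 0+33592+38·26·19=52364; k=2: 67184+0+38·68·19=116280 → min 52364 | A_2..A_4: k=2: 0+43928+26·68·34=104040; k=3: 33592+0+26·19·34=50388 → min 50388.
Length 4: A_1..A_4: k=1: 0+50388+38·26·34=83980; k=2: 67184+43928+38·68·34=198968; k=3: 52364+0+38·19·34=76912 → min 76912.
Optimal order: ((A_1 · (A_2 · A_3)) · A_4) with cost 76912.

76912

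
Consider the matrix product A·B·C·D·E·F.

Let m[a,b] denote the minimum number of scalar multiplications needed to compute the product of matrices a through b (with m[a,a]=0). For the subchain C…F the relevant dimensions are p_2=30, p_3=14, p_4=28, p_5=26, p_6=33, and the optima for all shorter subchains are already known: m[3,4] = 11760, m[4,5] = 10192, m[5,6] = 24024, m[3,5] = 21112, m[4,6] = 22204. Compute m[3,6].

36064

m[3,6] = min over k∈[3,5] of m[3,k]+m[k+1,6]+p_{2}·p_k·p_{6}.
k=3: 0 + 22204 + 30·14·33 = 36064; k=4: 11760 + 24024 + 30·28·33 = 63504; k=5: 21112 + 0 + 30·26·33 = 46852.
Minimum: 36064 at k=3.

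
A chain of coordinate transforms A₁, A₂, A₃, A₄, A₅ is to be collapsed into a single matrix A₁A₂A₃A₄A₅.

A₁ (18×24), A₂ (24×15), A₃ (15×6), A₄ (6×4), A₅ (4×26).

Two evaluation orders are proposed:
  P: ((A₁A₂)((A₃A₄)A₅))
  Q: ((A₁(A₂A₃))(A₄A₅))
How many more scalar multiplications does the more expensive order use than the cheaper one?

Order P = ((A₁A₂)((A₃A₄)A₅)): (A₁A₂): 18×24 by 24×15 → 18×15, cost 18·24·15 = 6480; (A₃A₄): 15×6 by 6×4 → 15×4, cost 15·6·4 = 360; ((A₃A₄)A₅): 15×4 by 4×26 → 15×26, cost 15·4·26 = 1560; cumulative 1920; ((A₁A₂)((A₃A₄)A₅)): 18×15 by 15×26 → 18×26, cost 18·15·26 = 7020; cumulative 15420. Total 15420.
Order Q = ((A₁(A₂A₃))(A₄A₅)): (A₂A₃): 24×15 by 15×6 → 24×6, cost 24·15·6 = 2160; (A₁(A₂A₃)): 18×24 by 24×6 → 18×6, cost 18·24·6 = 2592; cumulative 4752; (A₄A₅): 6×4 by 4×26 → 6×26, cost 6·4·26 = 624; ((A₁(A₂A₃))(A₄A₅)): 18×6 by 6×26 → 18×26, cost 18·6·26 = 2808; cumulative 8184. Total 8184.
Difference: |15420 − 8184| = 7236.

7236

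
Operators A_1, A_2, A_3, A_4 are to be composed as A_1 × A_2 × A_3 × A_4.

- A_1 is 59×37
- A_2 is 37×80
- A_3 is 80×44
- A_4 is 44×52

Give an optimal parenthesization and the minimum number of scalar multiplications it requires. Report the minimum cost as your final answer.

328412

Adjacent pairs: A_1A_2 = 59·37·80 = 174640; A_2A_3 = 37·80·44 = 130240; A_3A_4 = 80·44·52 = 183040.
Length 3: A_1..A_3: k=1: 0+130240+59·37·44=226292; k=2: 174640+0+59·80·44=382320 → min 226292 | A_2..A_4: k=2: 0+183040+37·80·52=336960; k=3: 130240+0+37·44·52=214896 → min 214896.
Length 4: A_1..A_4: k=1: 0+214896+59·37·52=328412; k=2: 174640+183040+59·80·52=603120; k=3: 226292+0+59·44·52=361284 → min 328412.
Optimal parenthesization: (A_1 × ((A_2 × A_3) × A_4)) with cost 328412.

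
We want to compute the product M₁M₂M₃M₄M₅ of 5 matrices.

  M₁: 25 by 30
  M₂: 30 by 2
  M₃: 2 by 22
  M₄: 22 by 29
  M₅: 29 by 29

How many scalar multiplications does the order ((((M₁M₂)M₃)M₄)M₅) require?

39575

(M₁M₂): 25×30 by 30×2 → 25×2, cost 25·30·2 = 1500
((M₁M₂)M₃): 25×2 by 2×22 → 25×22, cost 25·2·22 = 1100; cumulative 2600
(((M₁M₂)M₃)M₄): 25×22 by 22×29 → 25×29, cost 25·22·29 = 15950; cumulative 18550
((((M₁M₂)M₃)M₄)M₅): 25×29 by 29×29 → 25×29, cost 25·29·29 = 21025; cumulative 39575
Total: 39575 scalar multiplications.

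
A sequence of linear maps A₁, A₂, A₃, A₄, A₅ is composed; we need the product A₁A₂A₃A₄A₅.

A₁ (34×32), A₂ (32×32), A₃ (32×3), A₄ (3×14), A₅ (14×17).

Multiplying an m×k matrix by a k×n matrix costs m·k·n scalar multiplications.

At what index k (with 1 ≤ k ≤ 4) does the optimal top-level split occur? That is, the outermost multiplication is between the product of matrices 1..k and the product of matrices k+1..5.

Adjacent pairs: A₁A₂ = 34·32·32 = 34816; A₂A₃ = 32·32·3 = 3072; A₃A₄ = 32·3·14 = 1344; A₄A₅ = 3·14·17 = 714.
Length 3: A₁..A₃: k=1: 0+3072+34·32·3=6336; k=2: 34816+0+34·32·3=38080 → min 6336 | A₂..A₄: k=2: 0+1344+32·32·14=15680; k=3: 3072+0+32·3·14=4416 → min 4416 | A₃..A₅: k=3: 0+714+32·3·17=2346; k=4: 1344+0+32·14·17=8960 → min 2346.
Length 4: A₁..A₄: k=1: 0+4416+34·32·14=19648; k=2: 34816+1344+34·32·14=51392; k=3: 6336+0+34·3·14=7764 → min 7764 | A₂..A₅: k=2: 0+2346+32·32·17=19754; k=3: 3072+714+32·3·17=5418; k=4: 4416+0+32·14·17=12032 → min 5418.
Top-level splits: k=1: (A₁..A₁)·(A₂..A₅) → 0+5418+34·32·17 = 23914; k=2: (A₁..A₂)·(A₃..A₅) → 34816+2346+34·32·17 = 55658; k=3: (A₁..A₃)·(A₄..A₅) → 6336+714+34·3·17 = 8784; k=4: (A₁..A₄)·(A₅..A₅) → 7764+0+34·14·17 = 15856.
Best split is after A₃, i.e. k = 3.

3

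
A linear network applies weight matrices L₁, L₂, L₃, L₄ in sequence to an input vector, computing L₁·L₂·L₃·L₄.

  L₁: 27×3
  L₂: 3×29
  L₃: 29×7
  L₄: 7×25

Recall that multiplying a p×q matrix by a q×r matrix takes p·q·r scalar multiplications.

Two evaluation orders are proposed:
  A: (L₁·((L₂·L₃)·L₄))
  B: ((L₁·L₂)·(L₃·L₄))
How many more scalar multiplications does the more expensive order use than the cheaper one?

23840

Order A = (L₁·((L₂·L₃)·L₄)): (L₂·L₃): 3×29 by 29×7 → 3×7, cost 3·29·7 = 609; ((L₂·L₃)·L₄): 3×7 by 7×25 → 3×25, cost 3·7·25 = 525; cumulative 1134; (L₁·((L₂·L₃)·L₄)): 27×3 by 3×25 → 27×25, cost 27·3·25 = 2025; cumulative 3159. Total 3159.
Order B = ((L₁·L₂)·(L₃·L₄)): (L₁·L₂): 27×3 by 3×29 → 27×29, cost 27·3·29 = 2349; (L₃·L₄): 29×7 by 7×25 → 29×25, cost 29·7·25 = 5075; ((L₁·L₂)·(L₃·L₄)): 27×29 by 29×25 → 27×25, cost 27·29·25 = 19575; cumulative 26999. Total 26999.
Difference: |3159 − 26999| = 23840.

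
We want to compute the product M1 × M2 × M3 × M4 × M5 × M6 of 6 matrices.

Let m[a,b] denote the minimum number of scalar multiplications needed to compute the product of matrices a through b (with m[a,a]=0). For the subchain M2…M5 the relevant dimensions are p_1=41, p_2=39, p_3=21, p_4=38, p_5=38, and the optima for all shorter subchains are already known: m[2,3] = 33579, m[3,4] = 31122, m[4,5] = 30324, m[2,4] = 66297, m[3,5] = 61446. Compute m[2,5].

m[2,5] = min over k∈[2,4] of m[2,k]+m[k+1,5]+p_{1}·p_k·p_{5}.
k=2: 0 + 61446 + 41·39·38 = 122208; k=3: 33579 + 30324 + 41·21·38 = 96621; k=4: 66297 + 0 + 41·38·38 = 125501.
Minimum: 96621 at k=3.

96621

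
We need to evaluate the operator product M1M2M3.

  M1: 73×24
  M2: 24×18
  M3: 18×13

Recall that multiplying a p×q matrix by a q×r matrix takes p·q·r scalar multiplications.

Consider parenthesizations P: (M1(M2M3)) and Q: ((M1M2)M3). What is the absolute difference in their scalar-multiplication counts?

20226

Order P = (M1(M2M3)): (M2M3): 24×18 by 18×13 → 24×13, cost 24·18·13 = 5616; (M1(M2M3)): 73×24 by 24×13 → 73×13, cost 73·24·13 = 22776; cumulative 28392. Total 28392.
Order Q = ((M1M2)M3): (M1M2): 73×24 by 24×18 → 73×18, cost 73·24·18 = 31536; ((M1M2)M3): 73×18 by 18×13 → 73×13, cost 73·18·13 = 17082; cumulative 48618. Total 48618.
Difference: |28392 − 48618| = 20226.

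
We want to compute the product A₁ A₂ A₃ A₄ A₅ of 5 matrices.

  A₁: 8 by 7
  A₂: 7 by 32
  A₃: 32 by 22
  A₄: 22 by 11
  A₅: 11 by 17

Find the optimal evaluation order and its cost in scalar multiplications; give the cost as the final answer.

Adjacent pairs: A₁A₂ = 8·7·32 = 1792; A₂A₃ = 7·32·22 = 4928; A₃A₄ = 32·22·11 = 7744; A₄A₅ = 22·11·17 = 4114.
Length 3: A₁..A₃: k=1: 0+4928+8·7·22=6160; k=2: 1792+0+8·32·22=7424 → min 6160 | A₂..A₄: k=2: 0+7744+7·32·11=10208; k=3: 4928+0+7·22·11=6622 → min 6622 | A₃..A₅: k=3: 0+4114+32·22·17=16082; k=4: 7744+0+32·11·17=13728 → min 13728.
Length 4: A₁..A₄: k=1: 0+6622+8·7·11=7238; k=2: 1792+7744+8·32·11=12352; k=3: 6160+0+8·22·11=8096 → min 7238 | A₂..A₅: k=2: 0+13728+7·32·17=17536; k=3: 4928+4114+7·22·17=11660; k=4: 6622+0+7·11·17=7931 → min 7931.
Length 5: A₁..A₅: k=1: 0+7931+8·7·17=8883; k=2: 1792+13728+8·32·17=19872; k=3: 6160+4114+8·22·17=13266; k=4: 7238+0+8·11·17=8734 → min 8734.
Optimal parenthesization: ((A₁ ((A₂ A₃) A₄)) A₅) with cost 8734.

8734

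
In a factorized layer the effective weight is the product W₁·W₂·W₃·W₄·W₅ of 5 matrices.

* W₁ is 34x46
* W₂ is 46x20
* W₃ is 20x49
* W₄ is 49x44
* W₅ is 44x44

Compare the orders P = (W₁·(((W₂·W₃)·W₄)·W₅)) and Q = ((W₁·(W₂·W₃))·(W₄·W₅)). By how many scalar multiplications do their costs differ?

Order P = (W₁·(((W₂·W₃)·W₄)·W₅)): (W₂·W₃): 46×20 by 20×49 → 46×49, cost 46·20·49 = 45080; ((W₂·W₃)·W₄): 46×49 by 49×44 → 46×44, cost 46·49·44 = 99176; cumulative 144256; (((W₂·W₃)·W₄)·W₅): 46×44 by 44×44 → 46×44, cost 46·44·44 = 89056; cumulative 233312; (W₁·(((W₂·W₃)·W₄)·W₅)): 34×46 by 46×44 → 34×44, cost 34·46·44 = 68816; cumulative 302128. Total 302128.
Order Q = ((W₁·(W₂·W₃))·(W₄·W₅)): (W₂·W₃): 46×20 by 20×49 → 46×49, cost 46·20·49 = 45080; (W₁·(W₂·W₃)): 34×46 by 46×49 → 34×49, cost 34·46·49 = 76636; cumulative 121716; (W₄·W₅): 49×44 by 44×44 → 49×44, cost 49·44·44 = 94864; ((W₁·(W₂·W₃))·(W₄·W₅)): 34×49 by 49×44 → 34×44, cost 34·49·44 = 73304; cumulative 289884. Total 289884.
Difference: |302128 − 289884| = 12244.

12244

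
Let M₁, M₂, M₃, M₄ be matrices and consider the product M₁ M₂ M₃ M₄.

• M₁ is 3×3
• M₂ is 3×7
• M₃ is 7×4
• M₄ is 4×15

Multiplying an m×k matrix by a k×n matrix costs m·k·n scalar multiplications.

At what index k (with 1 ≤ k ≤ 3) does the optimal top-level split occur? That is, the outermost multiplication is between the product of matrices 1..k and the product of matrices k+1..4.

3

Adjacent pairs: M₁M₂ = 3·3·7 = 63; M₂M₃ = 3·7·4 = 84; M₃M₄ = 7·4·15 = 420.
Length 3: M₁..M₃: k=1: 0+84+3·3·4=120; k=2: 63+0+3·7·4=147 → min 120 | M₂..M₄: k=2: 0+420+3·7·15=735; k=3: 84+0+3·4·15=264 → min 264.
Top-level splits: k=1: (M₁..M₁)·(M₂..M₄) → 0+264+3·3·15 = 399; k=2: (M₁..M₂)·(M₃..M₄) → 63+420+3·7·15 = 798; k=3: (M₁..M₃)·(M₄..M₄) → 120+0+3·4·15 = 300.
Best split is after M₃, i.e. k = 3.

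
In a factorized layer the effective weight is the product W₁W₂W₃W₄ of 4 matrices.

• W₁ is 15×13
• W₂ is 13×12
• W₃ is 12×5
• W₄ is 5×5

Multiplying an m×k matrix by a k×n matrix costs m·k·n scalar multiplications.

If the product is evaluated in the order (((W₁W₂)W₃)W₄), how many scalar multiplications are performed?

(W₁W₂): 15×13 by 13×12 → 15×12, cost 15·13·12 = 2340
((W₁W₂)W₃): 15×12 by 12×5 → 15×5, cost 15·12·5 = 900; cumulative 3240
(((W₁W₂)W₃)W₄): 15×5 by 5×5 → 15×5, cost 15·5·5 = 375; cumulative 3615
Total: 3615 scalar multiplications.

3615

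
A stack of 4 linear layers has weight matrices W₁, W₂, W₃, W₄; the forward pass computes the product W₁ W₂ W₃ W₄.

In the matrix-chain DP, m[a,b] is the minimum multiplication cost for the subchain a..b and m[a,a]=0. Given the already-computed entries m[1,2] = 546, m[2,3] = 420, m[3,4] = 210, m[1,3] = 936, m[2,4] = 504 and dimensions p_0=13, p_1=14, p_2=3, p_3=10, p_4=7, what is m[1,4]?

1029

m[1,4] = min over k∈[1,3] of m[1,k]+m[k+1,4]+p_{0}·p_k·p_{4}.
k=1: 0 + 504 + 13·14·7 = 1778; k=2: 546 + 210 + 13·3·7 = 1029; k=3: 936 + 0 + 13·10·7 = 1846.
Minimum: 1029 at k=2.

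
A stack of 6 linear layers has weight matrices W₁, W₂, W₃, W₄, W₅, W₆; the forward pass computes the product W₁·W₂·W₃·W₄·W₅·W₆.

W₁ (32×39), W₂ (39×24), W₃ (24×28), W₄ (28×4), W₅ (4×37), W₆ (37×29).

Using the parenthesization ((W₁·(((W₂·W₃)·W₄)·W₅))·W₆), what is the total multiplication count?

116860

(W₂·W₃): 39×24 by 24×28 → 39×28, cost 39·24·28 = 26208
((W₂·W₃)·W₄): 39×28 by 28×4 → 39×4, cost 39·28·4 = 4368; cumulative 30576
(((W₂·W₃)·W₄)·W₅): 39×4 by 4×37 → 39×37, cost 39·4·37 = 5772; cumulative 36348
(W₁·(((W₂·W₃)·W₄)·W₅)): 32×39 by 39×37 → 32×37, cost 32·39·37 = 46176; cumulative 82524
((W₁·(((W₂·W₃)·W₄)·W₅))·W₆): 32×37 by 37×29 → 32×29, cost 32·37·29 = 34336; cumulative 116860
Total: 116860 scalar multiplications.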